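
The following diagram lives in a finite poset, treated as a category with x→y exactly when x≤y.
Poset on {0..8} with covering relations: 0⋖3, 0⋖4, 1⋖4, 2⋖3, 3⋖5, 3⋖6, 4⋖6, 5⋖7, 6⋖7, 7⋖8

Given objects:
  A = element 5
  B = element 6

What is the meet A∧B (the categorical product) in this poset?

Common predecessors of 5,6: {0,2,3}
  0 ≤ 3
  2 ≤ 3
  3 ≤ 3
glb = 3

Answer: A∧B = 3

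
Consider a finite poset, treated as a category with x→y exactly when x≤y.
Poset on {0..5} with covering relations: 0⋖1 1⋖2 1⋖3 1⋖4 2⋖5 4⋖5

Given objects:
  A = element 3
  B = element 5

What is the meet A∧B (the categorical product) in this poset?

{x : x≤A ∧ x≤B} = {0,1}  (A=3, B=5)
  0 ≤ 1
  1 ≤ 1
glb = 1

Answer: A∧B = 1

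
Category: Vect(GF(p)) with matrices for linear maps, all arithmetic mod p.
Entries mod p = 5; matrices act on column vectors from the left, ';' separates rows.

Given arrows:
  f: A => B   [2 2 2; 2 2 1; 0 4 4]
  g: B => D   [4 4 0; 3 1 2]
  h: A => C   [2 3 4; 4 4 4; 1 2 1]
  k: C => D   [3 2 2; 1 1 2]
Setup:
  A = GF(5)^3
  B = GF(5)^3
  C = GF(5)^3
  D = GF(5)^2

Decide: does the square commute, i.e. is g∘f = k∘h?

Answer: COMMUTES

Trace:
Along f;g (path 1):
  e0=(1,0,0) f=>(2,2,0) g=>(1,3)
  e1=(0,1,0) f=>(2,2,4) g=>(1,1)
  e2=(0,0,1) f=>(2,1,4) g=>(2,0)
  result₁ = [1 1 2; 3 1 0]
Along h;k (path 2):
  e0=(1,0,0) h=>(2,4,1) k=>(1,3)
  e1=(0,1,0) h=>(3,4,2) k=>(1,1)
  e2=(0,0,1) h=>(4,4,1) k=>(2,0)
  result₂ = [1 1 2; 3 1 0]
Equal? equal; square commutes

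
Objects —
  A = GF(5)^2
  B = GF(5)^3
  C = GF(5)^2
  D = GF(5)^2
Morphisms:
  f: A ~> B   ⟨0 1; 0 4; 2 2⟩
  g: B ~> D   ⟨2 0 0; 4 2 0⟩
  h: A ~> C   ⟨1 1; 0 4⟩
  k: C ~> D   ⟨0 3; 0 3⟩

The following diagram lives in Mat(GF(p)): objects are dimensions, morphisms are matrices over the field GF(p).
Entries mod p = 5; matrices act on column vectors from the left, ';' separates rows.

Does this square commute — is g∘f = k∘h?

Answer: COMMUTES

Work:
1) trace f;g:
  e0=(1,0) f~>(0,0,2) g~>(0,0)
  e1=(0,1) f~>(1,4,2) g~>(2,2)
  composite₁ = ⟨0 2; 0 2⟩
2) trace h;k:
  e0=(1,0) h~>(1,0) k~>(0,0)
  e1=(0,1) h~>(1,4) k~>(2,2)
  composite₂ = ⟨0 2; 0 2⟩
Equal? equal; square commutes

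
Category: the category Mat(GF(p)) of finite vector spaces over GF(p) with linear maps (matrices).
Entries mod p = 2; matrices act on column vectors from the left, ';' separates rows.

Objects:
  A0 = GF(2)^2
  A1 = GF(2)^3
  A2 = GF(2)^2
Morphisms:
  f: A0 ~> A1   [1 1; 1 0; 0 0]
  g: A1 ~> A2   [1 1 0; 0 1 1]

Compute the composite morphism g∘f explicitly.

  e0=(1,0) f~>(1,1,0) g~>(0,1)
  e1=(0,1) f~>(1,0,0) g~>(1,0)
result: [0 1; 1 0]

Answer: [0 1; 1 0]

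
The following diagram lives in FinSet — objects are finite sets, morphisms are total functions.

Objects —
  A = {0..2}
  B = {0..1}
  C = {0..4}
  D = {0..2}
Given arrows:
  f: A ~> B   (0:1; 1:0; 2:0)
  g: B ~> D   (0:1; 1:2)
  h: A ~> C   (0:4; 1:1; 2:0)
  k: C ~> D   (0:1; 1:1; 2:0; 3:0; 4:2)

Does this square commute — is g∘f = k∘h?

Path 1 = f;g:
  0 f~>1 g~>2
  1 f~>0 g~>1
  2 f~>0 g~>1
  result₁ = (0:2; 1:1; 2:1)
Path 2 = h;k:
  0 h~>4 k~>2
  1 h~>1 k~>1
  2 h~>0 k~>1
  result₂ = (0:2; 1:1; 2:1)
Equal? equal; square commutes

Answer: COMMUTES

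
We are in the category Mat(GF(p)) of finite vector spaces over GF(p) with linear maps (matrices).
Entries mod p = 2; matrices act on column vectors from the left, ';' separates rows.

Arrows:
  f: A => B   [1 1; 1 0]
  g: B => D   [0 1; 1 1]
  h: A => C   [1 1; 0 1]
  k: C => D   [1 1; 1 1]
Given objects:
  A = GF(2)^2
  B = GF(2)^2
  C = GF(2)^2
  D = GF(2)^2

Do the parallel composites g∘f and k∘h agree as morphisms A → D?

1) trace f;g:
  e0=(1,0) f=>(1,1) g=>(1,0)
  e1=(0,1) f=>(1,0) g=>(0,1)
  ⟦path⟧₁ = [1 0; 0 1]
2) trace h;k:
  e0=(1,0) h=>(1,0) k=>(1,1)
  e1=(0,1) h=>(1,1) k=>(0,0)
  ⟦path⟧₂ = [1 0; 1 0]
Equal? differ; not commutative

Answer: DOES NOT COMMUTE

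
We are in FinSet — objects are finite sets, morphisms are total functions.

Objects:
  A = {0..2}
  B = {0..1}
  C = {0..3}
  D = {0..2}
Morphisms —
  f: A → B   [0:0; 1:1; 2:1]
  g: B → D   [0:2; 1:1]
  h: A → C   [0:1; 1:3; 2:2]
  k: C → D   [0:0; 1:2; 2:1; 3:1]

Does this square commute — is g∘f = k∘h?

1) trace f;g:
  0 f→0 g→2
  1 f→1 g→1
  2 f→1 g→1
  ⟦path⟧₁ = [0:2; 1:1; 2:1]
2) trace h;k:
  0 h→1 k→2
  1 h→3 k→1
  2 h→2 k→1
  ⟦path⟧₂ = [0:2; 1:1; 2:1]
Equal? equal; square commutes

Answer: COMMUTES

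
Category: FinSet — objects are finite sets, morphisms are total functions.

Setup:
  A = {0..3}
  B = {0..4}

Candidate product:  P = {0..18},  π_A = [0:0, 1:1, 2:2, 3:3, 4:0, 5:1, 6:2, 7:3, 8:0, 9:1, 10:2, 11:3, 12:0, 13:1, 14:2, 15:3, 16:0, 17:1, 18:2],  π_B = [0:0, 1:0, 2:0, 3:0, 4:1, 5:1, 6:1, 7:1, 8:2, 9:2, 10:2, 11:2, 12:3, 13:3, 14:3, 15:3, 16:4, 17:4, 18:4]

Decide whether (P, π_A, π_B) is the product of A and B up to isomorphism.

Answer: NOT A VALID PRODUCT — |P|=19 ≠ |A|·|B|=20

Trace:
|A|·|B| = 4·5 = 20;  |P| = 19
  → cardinalities differ; no bijection possible.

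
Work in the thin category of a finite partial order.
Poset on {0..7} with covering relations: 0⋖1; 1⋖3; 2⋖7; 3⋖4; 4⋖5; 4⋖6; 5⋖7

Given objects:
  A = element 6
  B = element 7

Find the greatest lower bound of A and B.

Answer: A∧B = 4

Trace:
Common predecessors of 6,7: {0,1,3,4}
  0 ⊑ 4
  1 ⊑ 4
  3 ⊑ 4
  4 ⊑ 4
glb = 4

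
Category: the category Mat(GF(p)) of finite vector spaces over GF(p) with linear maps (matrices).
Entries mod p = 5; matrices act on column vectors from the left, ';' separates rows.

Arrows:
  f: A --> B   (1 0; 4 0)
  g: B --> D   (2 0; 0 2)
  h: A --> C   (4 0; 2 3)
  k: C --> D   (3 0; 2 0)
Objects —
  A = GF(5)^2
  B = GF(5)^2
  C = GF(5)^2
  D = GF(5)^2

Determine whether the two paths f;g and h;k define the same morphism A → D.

Answer: COMMUTES

Work:
Path 1 = f;g:
  e0=⟨1,0⟩ f-->⟨1,4⟩ g-->⟨2,3⟩
  e1=⟨0,1⟩ f-->⟨0,0⟩ g-->⟨0,0⟩
  ⟦path⟧₁ = (2 0; 3 0)
Path 2 = h;k:
  e0=⟨1,0⟩ h-->⟨4,2⟩ k-->⟨2,3⟩
  e1=⟨0,1⟩ h-->⟨0,3⟩ k-->⟨0,0⟩
  ⟦path⟧₂ = (2 0; 3 0)
Equal? YES — commutes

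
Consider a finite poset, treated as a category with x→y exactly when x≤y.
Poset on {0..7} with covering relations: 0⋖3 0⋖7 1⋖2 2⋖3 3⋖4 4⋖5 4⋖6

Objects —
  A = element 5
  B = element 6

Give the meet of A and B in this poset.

Answer: A∧B = 4

Trace:
Common predecessors of 5,6: {0,1,2,3,4}
  0 ≤ 4
  1 ≤ 4
  2 ≤ 4
  3 ≤ 4
  4 ≤ 4
glb = 4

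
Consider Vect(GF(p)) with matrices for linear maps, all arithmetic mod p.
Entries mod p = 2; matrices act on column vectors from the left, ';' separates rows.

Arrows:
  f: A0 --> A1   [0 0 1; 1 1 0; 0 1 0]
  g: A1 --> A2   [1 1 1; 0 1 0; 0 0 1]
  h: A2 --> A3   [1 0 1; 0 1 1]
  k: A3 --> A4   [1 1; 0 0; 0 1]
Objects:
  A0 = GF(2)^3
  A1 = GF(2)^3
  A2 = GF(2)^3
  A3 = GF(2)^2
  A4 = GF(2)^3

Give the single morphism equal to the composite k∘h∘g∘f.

Answer: [0 1 1; 0 0 0; 1 0 0]

Work:
  e0=⟨1,0,0⟩ f-->⟨0,1,0⟩ g-->⟨1,1,0⟩ h-->⟨1,1⟩ k-->⟨0,0,1⟩
  e1=⟨0,1,0⟩ f-->⟨0,1,1⟩ g-->⟨0,1,1⟩ h-->⟨1,0⟩ k-->⟨1,0,0⟩
  e2=⟨0,0,1⟩ f-->⟨1,0,0⟩ g-->⟨1,0,0⟩ h-->⟨1,0⟩ k-->⟨1,0,0⟩
⟦path⟧: [0 1 1; 0 0 0; 1 0 0]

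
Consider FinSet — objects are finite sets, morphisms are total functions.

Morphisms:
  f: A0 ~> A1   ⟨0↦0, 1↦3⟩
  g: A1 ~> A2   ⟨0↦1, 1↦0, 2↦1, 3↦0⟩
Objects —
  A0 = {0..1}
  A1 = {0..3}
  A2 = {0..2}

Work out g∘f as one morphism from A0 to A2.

Answer: ⟨0↦1, 1↦0⟩

Work:
  0 f~>0 g~>1
  1 f~>3 g~>0
composite: ⟨0↦1, 1↦0⟩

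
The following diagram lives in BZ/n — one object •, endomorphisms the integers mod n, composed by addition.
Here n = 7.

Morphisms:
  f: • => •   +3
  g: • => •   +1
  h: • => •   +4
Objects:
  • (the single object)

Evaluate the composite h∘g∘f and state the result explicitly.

  0 +3≡3 +1≡4 +4≡1  (mod 7)
composite: +1

Answer: +1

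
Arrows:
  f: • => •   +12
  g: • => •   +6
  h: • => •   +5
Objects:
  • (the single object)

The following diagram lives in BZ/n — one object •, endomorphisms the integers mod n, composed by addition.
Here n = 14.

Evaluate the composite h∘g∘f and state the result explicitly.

Answer: +9

Trace:
  0 +12≡12 +6≡4 +5≡9  (mod 14)
composite: +9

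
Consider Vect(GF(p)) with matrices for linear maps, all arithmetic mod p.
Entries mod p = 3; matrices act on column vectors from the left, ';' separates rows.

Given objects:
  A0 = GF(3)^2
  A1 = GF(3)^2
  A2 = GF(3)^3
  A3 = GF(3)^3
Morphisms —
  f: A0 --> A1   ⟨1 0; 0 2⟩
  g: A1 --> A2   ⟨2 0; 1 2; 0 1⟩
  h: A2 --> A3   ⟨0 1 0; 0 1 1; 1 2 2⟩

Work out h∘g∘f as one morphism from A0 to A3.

Answer: ⟨1 1; 1 0; 1 0⟩

Trace:
  e0=(1,0) f-->(1,0) g-->(2,1,0) h-->(1,1,1)
  e1=(0,1) f-->(0,2) g-->(0,1,2) h-->(1,0,0)
result: ⟨1 1; 1 0; 1 0⟩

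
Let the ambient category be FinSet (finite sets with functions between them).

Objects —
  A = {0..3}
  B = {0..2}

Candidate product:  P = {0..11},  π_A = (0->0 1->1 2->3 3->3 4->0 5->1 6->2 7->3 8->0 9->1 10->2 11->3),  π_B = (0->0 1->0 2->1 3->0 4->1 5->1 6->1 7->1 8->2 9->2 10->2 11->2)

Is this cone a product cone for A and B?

Answer: NOT A VALID PRODUCT — duplicate pair at indices 7,2

Derivation:
|A|·|B| = 4·3 = 12;  |P| = 12
Check the pairing map k ↦ (π_A(k), π_B(k)):
  0 -> (0,0)
  1 -> (1,0)
  2 -> (3,1)
  3 -> (3,0)
  4 -> (0,1)
  5 -> (1,1)
  6 -> (2,1)
  7 -> (3,1)  ✗ repeats pair of k=2
  8 -> (0,2)
  9 -> (1,2)
  10 -> (2,2)
  11 -> (3,2)
distinct pairs in image: 11 / 12 needed
  → (3,1) hit at k=2 and k=7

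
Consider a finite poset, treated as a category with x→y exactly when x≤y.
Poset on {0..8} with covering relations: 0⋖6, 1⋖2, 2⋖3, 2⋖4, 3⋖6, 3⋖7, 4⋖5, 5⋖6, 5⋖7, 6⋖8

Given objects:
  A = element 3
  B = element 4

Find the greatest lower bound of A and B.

Lower bounds of A=3 and B=4: {1,2}
  1 ≤ 2
  2 ≤ 2
glb = 2

Answer: A∧B = 2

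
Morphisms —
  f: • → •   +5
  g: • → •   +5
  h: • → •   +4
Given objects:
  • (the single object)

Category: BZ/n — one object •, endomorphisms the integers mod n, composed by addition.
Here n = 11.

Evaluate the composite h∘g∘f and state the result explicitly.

Answer: +3

Work:
  0 +5≡5 +5≡10 +4≡3  (mod 11)
result: +3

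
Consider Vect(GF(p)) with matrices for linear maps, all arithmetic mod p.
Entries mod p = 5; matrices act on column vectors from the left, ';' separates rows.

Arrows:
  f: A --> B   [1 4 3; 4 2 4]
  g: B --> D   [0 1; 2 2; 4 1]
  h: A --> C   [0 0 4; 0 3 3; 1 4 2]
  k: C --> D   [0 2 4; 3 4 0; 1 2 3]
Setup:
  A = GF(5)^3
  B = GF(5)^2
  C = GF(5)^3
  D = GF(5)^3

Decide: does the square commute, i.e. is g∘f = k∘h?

Answer: COMMUTES

Derivation:
1) trace f;g:
  e0=[1,0,0] f-->[1,4] g-->[4,0,3]
  e1=[0,1,0] f-->[4,2] g-->[2,2,3]
  e2=[0,0,1] f-->[3,4] g-->[4,4,1]
  ⟦path⟧₁ = [4 2 4; 0 2 4; 3 3 1]
2) trace h;k:
  e0=[1,0,0] h-->[0,0,1] k-->[4,0,3]
  e1=[0,1,0] h-->[0,3,4] k-->[2,2,3]
  e2=[0,0,1] h-->[4,3,2] k-->[4,4,1]
  ⟦path⟧₂ = [4 2 4; 0 2 4; 3 3 1]
Equal? same morphism ✓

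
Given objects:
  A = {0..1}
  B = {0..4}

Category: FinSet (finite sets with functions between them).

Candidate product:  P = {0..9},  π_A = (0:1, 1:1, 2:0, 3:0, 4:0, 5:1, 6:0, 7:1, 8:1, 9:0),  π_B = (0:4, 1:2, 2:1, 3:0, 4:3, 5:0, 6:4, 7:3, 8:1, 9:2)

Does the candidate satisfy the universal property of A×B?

|A|·|B| = 2·5 = 10;  |P| = 10
Check the pairing map k ↦ (π_A(k), π_B(k)):
  0 : (1,4)
  1 : (1,2)
  2 : (0,1)
  3 : (0,0)
  4 : (0,3)
  5 : (1,0)
  6 : (0,4)
  7 : (1,3)
  8 : (1,1)
  9 : (0,2)
distinct pairs in image: 10 / 10 needed
  → bijection onto A×B; projections well-typed.

Answer: VALID PRODUCT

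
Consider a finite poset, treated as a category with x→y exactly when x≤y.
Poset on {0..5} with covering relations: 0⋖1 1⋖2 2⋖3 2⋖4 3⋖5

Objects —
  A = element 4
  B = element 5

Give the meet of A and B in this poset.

Common predecessors of 4,5: {0,1,2}
  0 ⊑ 2
  1 ⊑ 2
  2 ⊑ 2
glb = 2

Answer: A∧B = 2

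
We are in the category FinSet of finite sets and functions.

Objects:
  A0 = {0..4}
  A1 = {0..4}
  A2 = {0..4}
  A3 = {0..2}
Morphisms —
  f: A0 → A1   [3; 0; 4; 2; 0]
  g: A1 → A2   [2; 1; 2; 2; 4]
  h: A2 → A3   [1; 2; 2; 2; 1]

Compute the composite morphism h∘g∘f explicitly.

  0 f→3 g→2 h→2
  1 f→0 g→2 h→2
  2 f→4 g→4 h→1
  3 f→2 g→2 h→2
  4 f→0 g→2 h→2
composite: [2; 2; 1; 2; 2]

Answer: [2; 2; 1; 2; 2]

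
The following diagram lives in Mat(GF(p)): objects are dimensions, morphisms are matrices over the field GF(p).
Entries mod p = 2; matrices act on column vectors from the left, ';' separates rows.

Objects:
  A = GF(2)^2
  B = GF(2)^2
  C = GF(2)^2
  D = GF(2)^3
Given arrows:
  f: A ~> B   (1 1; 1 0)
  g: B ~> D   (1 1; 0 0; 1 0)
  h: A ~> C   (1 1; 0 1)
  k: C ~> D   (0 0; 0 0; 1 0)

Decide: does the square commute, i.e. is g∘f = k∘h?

1) trace f;g:
  e0=⟨1,0⟩ f~>⟨1,1⟩ g~>⟨0,0,1⟩
  e1=⟨0,1⟩ f~>⟨1,0⟩ g~>⟨1,0,1⟩
  composite₁ = (0 1; 0 0; 1 1)
2) trace h;k:
  e0=⟨1,0⟩ h~>⟨1,0⟩ k~>⟨0,0,1⟩
  e1=⟨0,1⟩ h~>⟨1,1⟩ k~>⟨0,0,1⟩
  composite₂ = (0 0; 0 0; 1 1)
Equal? differ; not commutative

Answer: DOES NOT COMMUTE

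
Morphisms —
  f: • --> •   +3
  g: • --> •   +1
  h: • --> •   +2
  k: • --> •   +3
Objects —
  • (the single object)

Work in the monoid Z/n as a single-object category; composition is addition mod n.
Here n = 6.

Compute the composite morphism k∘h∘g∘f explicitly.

Answer: +3

Derivation:
  0 +3≡3 +1≡4 +2≡0 +3≡3  (mod 6)
result: +3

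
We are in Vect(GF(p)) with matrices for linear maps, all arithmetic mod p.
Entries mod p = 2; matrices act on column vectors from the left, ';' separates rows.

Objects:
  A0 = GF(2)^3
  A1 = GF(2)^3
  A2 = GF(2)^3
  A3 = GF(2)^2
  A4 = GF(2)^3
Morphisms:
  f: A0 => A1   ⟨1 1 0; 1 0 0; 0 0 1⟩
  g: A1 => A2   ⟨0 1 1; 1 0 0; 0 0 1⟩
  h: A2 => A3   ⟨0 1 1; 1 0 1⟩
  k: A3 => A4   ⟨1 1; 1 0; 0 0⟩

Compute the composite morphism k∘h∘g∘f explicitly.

  e0=[1,0,0] f=>[1,1,0] g=>[1,1,0] h=>[1,1] k=>[0,1,0]
  e1=[0,1,0] f=>[1,0,0] g=>[0,1,0] h=>[1,0] k=>[1,1,0]
  e2=[0,0,1] f=>[0,0,1] g=>[1,0,1] h=>[1,0] k=>[1,1,0]
result: ⟨0 1 1; 1 1 1; 0 0 0⟩

Answer: ⟨0 1 1; 1 1 1; 0 0 0⟩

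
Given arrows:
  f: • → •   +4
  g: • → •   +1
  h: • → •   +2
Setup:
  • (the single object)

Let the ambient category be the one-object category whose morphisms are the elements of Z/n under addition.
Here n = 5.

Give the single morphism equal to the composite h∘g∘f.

Answer: +2

Derivation:
  0 +4≡4 +1≡0 +2≡2  (mod 5)
⟦path⟧: +2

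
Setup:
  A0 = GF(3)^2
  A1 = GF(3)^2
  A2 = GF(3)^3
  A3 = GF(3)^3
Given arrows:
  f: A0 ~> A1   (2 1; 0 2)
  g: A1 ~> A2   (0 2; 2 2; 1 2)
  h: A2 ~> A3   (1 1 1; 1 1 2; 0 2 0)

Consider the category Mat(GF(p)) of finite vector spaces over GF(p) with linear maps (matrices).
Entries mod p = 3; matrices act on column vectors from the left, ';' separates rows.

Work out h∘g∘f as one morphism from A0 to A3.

  e0=⟨1,0⟩ f~>⟨2,0⟩ g~>⟨0,1,2⟩ h~>⟨0,2,2⟩
  e1=⟨0,1⟩ f~>⟨1,2⟩ g~>⟨1,0,2⟩ h~>⟨0,2,0⟩
result: (0 0; 2 2; 2 0)

Answer: (0 0; 2 2; 2 0)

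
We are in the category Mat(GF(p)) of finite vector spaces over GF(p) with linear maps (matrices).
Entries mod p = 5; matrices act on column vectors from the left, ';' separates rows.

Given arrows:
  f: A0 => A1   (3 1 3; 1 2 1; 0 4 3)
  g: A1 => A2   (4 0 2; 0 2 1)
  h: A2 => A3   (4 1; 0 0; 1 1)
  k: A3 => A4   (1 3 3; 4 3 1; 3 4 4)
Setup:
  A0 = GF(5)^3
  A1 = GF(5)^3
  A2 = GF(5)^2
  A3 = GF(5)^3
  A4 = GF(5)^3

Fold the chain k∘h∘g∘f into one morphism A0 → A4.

  e0=[1,0,0] f=>[3,1,0] g=>[2,2] h=>[0,0,4] k=>[2,4,1]
  e1=[0,1,0] f=>[1,2,4] g=>[2,3] h=>[1,0,0] k=>[1,4,3]
  e2=[0,0,1] f=>[3,1,3] g=>[3,0] h=>[2,0,3] k=>[1,1,3]
composite: (2 1 1; 4 4 1; 1 3 3)

Answer: (2 1 1; 4 4 1; 1 3 3)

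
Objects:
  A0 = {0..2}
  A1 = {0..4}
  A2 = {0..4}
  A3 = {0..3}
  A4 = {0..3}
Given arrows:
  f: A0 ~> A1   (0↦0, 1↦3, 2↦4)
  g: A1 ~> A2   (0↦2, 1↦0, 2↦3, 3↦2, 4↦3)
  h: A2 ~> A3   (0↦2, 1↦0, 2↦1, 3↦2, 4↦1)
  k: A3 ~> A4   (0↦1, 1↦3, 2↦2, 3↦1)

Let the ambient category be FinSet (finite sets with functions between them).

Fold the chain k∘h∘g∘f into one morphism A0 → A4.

  0 f~>0 g~>2 h~>1 k~>3
  1 f~>3 g~>2 h~>1 k~>3
  2 f~>4 g~>3 h~>2 k~>2
⟦path⟧: (0↦3, 1↦3, 2↦2)

Answer: (0↦3, 1↦3, 2↦2)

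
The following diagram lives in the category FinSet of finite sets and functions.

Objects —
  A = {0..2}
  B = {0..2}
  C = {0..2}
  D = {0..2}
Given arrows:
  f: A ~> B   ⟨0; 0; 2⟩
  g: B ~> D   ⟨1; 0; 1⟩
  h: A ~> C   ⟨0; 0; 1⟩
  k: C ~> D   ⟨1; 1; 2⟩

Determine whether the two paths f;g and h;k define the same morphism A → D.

Answer: COMMUTES

Work:
1) trace f;g:
  0 f~>0 g~>1
  1 f~>0 g~>1
  2 f~>2 g~>1
  result₁ = ⟨1; 1; 1⟩
2) trace h;k:
  0 h~>0 k~>1
  1 h~>0 k~>1
  2 h~>1 k~>1
  result₂ = ⟨1; 1; 1⟩
Equal? same morphism ✓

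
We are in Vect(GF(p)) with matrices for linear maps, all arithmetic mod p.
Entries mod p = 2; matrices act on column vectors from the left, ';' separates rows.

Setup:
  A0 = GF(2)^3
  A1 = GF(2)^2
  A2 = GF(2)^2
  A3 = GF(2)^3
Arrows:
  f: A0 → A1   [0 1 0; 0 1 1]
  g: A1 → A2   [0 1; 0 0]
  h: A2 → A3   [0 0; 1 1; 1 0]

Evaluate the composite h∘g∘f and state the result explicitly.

Answer: [0 0 0; 0 1 1; 0 1 1]

Trace:
  e0=⟨1,0,0⟩ f→⟨0,0⟩ g→⟨0,0⟩ h→⟨0,0,0⟩
  e1=⟨0,1,0⟩ f→⟨1,1⟩ g→⟨1,0⟩ h→⟨0,1,1⟩
  e2=⟨0,0,1⟩ f→⟨0,1⟩ g→⟨1,0⟩ h→⟨0,1,1⟩
result: [0 0 0; 0 1 1; 0 1 1]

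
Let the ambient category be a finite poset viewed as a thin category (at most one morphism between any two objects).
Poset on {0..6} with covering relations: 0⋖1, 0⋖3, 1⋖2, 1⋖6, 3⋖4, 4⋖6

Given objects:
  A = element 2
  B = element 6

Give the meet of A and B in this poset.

Answer: A∧B = 1

Work:
Common predecessors of 2,6: {0,1}
  0 ⊑ 1
  1 ⊑ 1
glb = 1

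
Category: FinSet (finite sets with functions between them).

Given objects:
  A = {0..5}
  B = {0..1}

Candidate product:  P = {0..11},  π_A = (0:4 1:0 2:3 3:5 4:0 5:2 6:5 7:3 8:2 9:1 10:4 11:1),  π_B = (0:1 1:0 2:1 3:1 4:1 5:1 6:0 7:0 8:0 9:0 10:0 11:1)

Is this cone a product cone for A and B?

|A|·|B| = 6·2 = 12;  |P| = 12
Check the pairing map k ↦ (π_A(k), π_B(k)):
  0 : (4,1)
  1 : (0,0)
  2 : (3,1)
  3 : (5,1)
  4 : (0,1)
  5 : (2,1)
  6 : (5,0)
  7 : (3,0)
  8 : (2,0)
  9 : (1,0)
  10 : (4,0)
  11 : (1,1)
distinct pairs in image: 12 / 12 needed
  → bijection onto A×B; projections well-typed.

Answer: VALID PRODUCT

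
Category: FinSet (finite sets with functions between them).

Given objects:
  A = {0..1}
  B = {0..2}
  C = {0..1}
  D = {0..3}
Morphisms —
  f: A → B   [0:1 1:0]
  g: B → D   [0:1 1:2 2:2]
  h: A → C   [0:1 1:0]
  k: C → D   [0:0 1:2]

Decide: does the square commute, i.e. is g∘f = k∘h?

Answer: DOES NOT COMMUTE

Trace:
Path 1 = f;g:
  0 f→1 g→2
  1 f→0 g→1
  composite₁ = [0:2 1:1]
Path 2 = h;k:
  0 h→1 k→2
  1 h→0 k→0
  composite₂ = [0:2 1:0]
Equal? NO — does not commute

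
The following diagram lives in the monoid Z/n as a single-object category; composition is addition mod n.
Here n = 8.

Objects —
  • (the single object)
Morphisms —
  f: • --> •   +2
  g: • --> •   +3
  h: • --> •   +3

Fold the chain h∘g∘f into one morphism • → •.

Answer: +0

Work:
  0 +2≡2 +3≡5 +3≡0  (mod 8)
⟦path⟧: +0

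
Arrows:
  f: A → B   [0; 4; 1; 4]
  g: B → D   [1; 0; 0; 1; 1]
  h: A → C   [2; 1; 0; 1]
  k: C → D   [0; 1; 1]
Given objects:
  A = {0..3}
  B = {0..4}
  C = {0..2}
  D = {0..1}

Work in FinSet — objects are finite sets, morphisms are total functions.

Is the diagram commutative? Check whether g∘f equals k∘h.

Along f;g (path 1):
  0 f→0 g→1
  1 f→4 g→1
  2 f→1 g→0
  3 f→4 g→1
  result₁ = [1; 1; 0; 1]
Along h;k (path 2):
  0 h→2 k→1
  1 h→1 k→1
  2 h→0 k→0
  3 h→1 k→1
  result₂ = [1; 1; 0; 1]
Equal? YES — commutes

Answer: COMMUTES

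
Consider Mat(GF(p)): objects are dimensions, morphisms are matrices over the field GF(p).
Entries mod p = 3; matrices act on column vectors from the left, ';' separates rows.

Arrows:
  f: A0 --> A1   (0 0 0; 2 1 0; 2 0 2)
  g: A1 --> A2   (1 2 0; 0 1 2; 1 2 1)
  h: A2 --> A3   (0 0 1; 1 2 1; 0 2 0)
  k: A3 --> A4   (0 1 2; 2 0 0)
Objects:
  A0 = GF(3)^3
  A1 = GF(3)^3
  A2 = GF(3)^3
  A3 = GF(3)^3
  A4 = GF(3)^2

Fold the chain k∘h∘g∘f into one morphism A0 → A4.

Answer: (1 1 2; 0 1 1)

Derivation:
  e0=[1,0,0] f-->[0,2,2] g-->[1,0,0] h-->[0,1,0] k-->[1,0]
  e1=[0,1,0] f-->[0,1,0] g-->[2,1,2] h-->[2,0,2] k-->[1,1]
  e2=[0,0,1] f-->[0,0,2] g-->[0,1,2] h-->[2,1,2] k-->[2,1]
⟦path⟧: (1 1 2; 0 1 1)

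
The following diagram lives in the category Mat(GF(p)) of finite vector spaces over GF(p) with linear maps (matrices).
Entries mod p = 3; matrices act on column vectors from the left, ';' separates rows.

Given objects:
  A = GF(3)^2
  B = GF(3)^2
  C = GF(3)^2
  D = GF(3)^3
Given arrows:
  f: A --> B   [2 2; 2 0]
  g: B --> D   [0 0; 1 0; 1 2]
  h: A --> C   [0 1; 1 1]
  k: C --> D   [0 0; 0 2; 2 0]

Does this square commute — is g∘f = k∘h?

Answer: COMMUTES

Derivation:
Path 1 = f;g:
  e0=(1,0) f-->(2,2) g-->(0,2,0)
  e1=(0,1) f-->(2,0) g-->(0,2,2)
  ⟦path⟧₁ = [0 0; 2 2; 0 2]
Path 2 = h;k:
  e0=(1,0) h-->(0,1) k-->(0,2,0)
  e1=(0,1) h-->(1,1) k-->(0,2,2)
  ⟦path⟧₂ = [0 0; 2 2; 0 2]
Equal? same morphism ✓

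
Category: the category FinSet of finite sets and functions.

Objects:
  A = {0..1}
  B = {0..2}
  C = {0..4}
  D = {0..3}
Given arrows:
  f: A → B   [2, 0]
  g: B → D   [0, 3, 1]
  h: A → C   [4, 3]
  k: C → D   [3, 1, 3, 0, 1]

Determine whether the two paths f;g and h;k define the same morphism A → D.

Path 1 = f;g:
  0 f→2 g→1
  1 f→0 g→0
  composite₁ = [1, 0]
Path 2 = h;k:
  0 h→4 k→1
  1 h→3 k→0
  composite₂ = [1, 0]
Equal? same morphism ✓

Answer: COMMUTES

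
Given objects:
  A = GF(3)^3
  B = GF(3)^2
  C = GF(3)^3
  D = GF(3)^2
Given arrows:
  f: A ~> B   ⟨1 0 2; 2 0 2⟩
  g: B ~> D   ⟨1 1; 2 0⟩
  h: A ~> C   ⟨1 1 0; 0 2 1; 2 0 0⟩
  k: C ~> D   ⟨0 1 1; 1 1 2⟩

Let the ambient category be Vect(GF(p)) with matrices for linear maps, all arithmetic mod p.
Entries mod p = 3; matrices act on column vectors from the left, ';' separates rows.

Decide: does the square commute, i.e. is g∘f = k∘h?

Along f;g (path 1):
  e0=[1,0,0] f~>[1,2] g~>[0,2]
  e1=[0,1,0] f~>[0,0] g~>[0,0]
  e2=[0,0,1] f~>[2,2] g~>[1,1]
  result₁ = ⟨0 0 1; 2 0 1⟩
Along h;k (path 2):
  e0=[1,0,0] h~>[1,0,2] k~>[2,2]
  e1=[0,1,0] h~>[1,2,0] k~>[2,0]
  e2=[0,0,1] h~>[0,1,0] k~>[1,1]
  result₂ = ⟨2 2 1; 2 0 1⟩
Equal? NO — does not commute

Answer: DOES NOT COMMUTE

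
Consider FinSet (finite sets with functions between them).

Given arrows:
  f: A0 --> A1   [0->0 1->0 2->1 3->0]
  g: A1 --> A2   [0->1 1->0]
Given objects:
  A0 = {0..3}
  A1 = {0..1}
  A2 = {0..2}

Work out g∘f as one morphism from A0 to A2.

  0 f-->0 g-->1
  1 f-->0 g-->1
  2 f-->1 g-->0
  3 f-->0 g-->1
result: [0->1 1->1 2->0 3->1]

Answer: [0->1 1->1 2->0 3->1]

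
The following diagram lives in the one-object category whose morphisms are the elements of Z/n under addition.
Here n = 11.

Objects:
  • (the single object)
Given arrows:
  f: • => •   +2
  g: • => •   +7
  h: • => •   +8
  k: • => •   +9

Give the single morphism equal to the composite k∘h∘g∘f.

  0 +2≡2 +7≡9 +8≡6 +9≡4  (mod 11)
⟦path⟧: +4

Answer: +4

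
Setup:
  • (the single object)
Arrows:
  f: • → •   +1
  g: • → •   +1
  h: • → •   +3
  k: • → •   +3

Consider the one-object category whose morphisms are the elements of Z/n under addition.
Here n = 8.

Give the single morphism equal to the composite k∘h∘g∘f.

Answer: +0

Derivation:
  0 +1≡1 +1≡2 +3≡5 +3≡0  (mod 8)
composite: +0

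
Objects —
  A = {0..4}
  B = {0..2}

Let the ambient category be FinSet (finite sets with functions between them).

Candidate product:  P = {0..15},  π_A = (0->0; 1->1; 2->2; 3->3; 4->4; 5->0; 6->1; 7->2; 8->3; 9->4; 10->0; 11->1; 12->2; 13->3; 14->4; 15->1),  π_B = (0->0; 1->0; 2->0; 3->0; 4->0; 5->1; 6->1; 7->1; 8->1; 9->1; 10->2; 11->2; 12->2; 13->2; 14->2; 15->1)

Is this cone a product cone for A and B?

|A|·|B| = 5·3 = 15;  |P| = 16
  → cardinalities differ; no bijection possible.

Answer: NOT A VALID PRODUCT — |P|=16 ≠ |A|·|B|=15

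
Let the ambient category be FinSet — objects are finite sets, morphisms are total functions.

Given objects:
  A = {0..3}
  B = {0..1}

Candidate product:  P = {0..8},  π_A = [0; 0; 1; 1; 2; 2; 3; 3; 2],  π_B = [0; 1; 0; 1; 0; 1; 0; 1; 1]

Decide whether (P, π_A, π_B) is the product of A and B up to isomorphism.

|A|·|B| = 4·2 = 8;  |P| = 9
  → cardinalities differ; no bijection possible.

Answer: NOT A VALID PRODUCT — |P|=9 ≠ |A|·|B|=8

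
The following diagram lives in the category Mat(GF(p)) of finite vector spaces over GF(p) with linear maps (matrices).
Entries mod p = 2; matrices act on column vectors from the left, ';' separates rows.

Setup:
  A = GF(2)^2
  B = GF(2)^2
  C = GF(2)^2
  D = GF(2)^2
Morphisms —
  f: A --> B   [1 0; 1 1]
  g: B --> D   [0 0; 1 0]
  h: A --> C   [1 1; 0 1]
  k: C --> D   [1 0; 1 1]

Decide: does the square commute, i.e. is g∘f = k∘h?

Answer: DOES NOT COMMUTE

Work:
1) trace f;g:
  e0=(1,0) f-->(1,1) g-->(0,1)
  e1=(0,1) f-->(0,1) g-->(0,0)
  composite₁ = [0 0; 1 0]
2) trace h;k:
  e0=(1,0) h-->(1,0) k-->(1,1)
  e1=(0,1) h-->(1,1) k-->(1,0)
  composite₂ = [1 1; 1 0]
Equal? distinct morphisms ✗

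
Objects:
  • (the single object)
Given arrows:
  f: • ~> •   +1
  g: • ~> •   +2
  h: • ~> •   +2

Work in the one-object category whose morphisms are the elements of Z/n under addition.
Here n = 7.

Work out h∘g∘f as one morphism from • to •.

Answer: +5

Work:
  0 +1≡1 +2≡3 +2≡5  (mod 7)
result: +5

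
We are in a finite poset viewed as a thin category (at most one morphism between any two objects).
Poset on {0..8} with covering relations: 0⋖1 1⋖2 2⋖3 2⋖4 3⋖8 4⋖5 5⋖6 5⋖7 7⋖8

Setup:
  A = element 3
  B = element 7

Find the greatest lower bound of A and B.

Answer: A∧B = 2

Trace:
{x : x<=A ∧ x<=B} = {0,1,2}  (A=3, B=7)
  0 <= 2
  1 <= 2
  2 <= 2
glb = 2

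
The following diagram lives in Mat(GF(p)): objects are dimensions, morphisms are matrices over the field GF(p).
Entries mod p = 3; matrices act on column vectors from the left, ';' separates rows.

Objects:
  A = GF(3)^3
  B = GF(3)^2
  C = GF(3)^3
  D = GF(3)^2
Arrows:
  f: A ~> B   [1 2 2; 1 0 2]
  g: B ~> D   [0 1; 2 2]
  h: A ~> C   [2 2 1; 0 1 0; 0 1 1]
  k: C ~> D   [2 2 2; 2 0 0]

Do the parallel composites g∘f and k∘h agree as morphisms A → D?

Path 1 = f;g:
  e0=[1,0,0] f~>[1,1] g~>[1,1]
  e1=[0,1,0] f~>[2,0] g~>[0,1]
  e2=[0,0,1] f~>[2,2] g~>[2,2]
  composite₁ = [1 0 2; 1 1 2]
Path 2 = h;k:
  e0=[1,0,0] h~>[2,0,0] k~>[1,1]
  e1=[0,1,0] h~>[2,1,1] k~>[2,1]
  e2=[0,0,1] h~>[1,0,1] k~>[1,2]
  composite₂ = [1 2 1; 1 1 2]
Equal? NO — does not commute

Answer: DOES NOT COMMUTE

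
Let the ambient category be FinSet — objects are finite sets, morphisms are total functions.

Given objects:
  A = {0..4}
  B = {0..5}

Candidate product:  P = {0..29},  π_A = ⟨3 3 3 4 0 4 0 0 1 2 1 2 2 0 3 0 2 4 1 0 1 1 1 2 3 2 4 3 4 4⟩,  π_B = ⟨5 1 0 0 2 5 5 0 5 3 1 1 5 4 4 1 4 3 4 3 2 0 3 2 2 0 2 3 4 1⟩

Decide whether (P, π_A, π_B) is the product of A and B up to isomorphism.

|A|·|B| = 5·6 = 30;  |P| = 30
Check the pairing map k ↦ (π_A(k), π_B(k)):
  0 -> (3,5)
  1 -> (3,1)
  2 -> (3,0)
  3 -> (4,0)
  4 -> (0,2)
  5 -> (4,5)
  6 -> (0,5)
  7 -> (0,0)
  8 -> (1,5)
  9 -> (2,3)
  10 -> (1,1)
  11 -> (2,1)
  12 -> (2,5)
  13 -> (0,4)
  14 -> (3,4)
  15 -> (0,1)
  16 -> (2,4)
  17 -> (4,3)
  18 -> (1,4)
  19 -> (0,3)
  20 -> (1,2)
  21 -> (1,0)
  22 -> (1,3)
  23 -> (2,2)
  24 -> (3,2)
  25 -> (2,0)
  26 -> (4,2)
  27 -> (3,3)
  28 -> (4,4)
  29 -> (4,1)
distinct pairs in image: 30 / 30 needed
  → bijection onto A×B; projections well-typed.

Answer: VALID PRODUCT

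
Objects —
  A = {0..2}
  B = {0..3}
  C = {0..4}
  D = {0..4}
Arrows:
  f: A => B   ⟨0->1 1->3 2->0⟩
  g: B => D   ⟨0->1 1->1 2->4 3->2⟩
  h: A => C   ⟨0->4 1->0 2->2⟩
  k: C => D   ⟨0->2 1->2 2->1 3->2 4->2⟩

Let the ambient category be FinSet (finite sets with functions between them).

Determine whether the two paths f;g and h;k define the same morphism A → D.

Answer: DOES NOT COMMUTE

Work:
1) trace f;g:
  0 f=>1 g=>1
  1 f=>3 g=>2
  2 f=>0 g=>1
  composite₁ = ⟨0->1 1->2 2->1⟩
2) trace h;k:
  0 h=>4 k=>2
  1 h=>0 k=>2
  2 h=>2 k=>1
  composite₂ = ⟨0->2 1->2 2->1⟩
Equal? differ; not commutative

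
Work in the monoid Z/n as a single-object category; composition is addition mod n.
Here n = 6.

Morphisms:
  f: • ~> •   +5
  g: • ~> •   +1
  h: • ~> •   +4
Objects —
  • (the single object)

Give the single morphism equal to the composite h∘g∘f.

  0 +5≡5 +1≡0 +4≡4  (mod 6)
result: +4

Answer: +4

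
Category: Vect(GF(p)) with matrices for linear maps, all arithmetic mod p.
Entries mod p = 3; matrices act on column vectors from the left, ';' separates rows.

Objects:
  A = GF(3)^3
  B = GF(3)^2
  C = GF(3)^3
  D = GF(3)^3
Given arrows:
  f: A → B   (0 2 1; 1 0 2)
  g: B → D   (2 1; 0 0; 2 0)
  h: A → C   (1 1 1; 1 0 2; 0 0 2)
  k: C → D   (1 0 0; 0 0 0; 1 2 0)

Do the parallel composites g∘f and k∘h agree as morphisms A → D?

Path 1 = f;g:
  e0=(1,0,0) f→(0,1) g→(1,0,0)
  e1=(0,1,0) f→(2,0) g→(1,0,1)
  e2=(0,0,1) f→(1,2) g→(1,0,2)
  composite₁ = (1 1 1; 0 0 0; 0 1 2)
Path 2 = h;k:
  e0=(1,0,0) h→(1,1,0) k→(1,0,0)
  e1=(0,1,0) h→(1,0,0) k→(1,0,1)
  e2=(0,0,1) h→(1,2,2) k→(1,0,2)
  composite₂ = (1 1 1; 0 0 0; 0 1 2)
Equal? same morphism ✓

Answer: COMMUTES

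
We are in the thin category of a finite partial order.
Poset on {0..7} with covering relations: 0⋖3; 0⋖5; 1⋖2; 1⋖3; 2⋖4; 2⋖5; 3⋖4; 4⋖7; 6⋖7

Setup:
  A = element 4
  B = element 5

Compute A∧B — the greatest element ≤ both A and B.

Common predecessors of 4,5: {0,1,2}
  maximal lower bounds 0 and 2 are incomparable: neither 0<=2 nor 2<=0
→ no greatest lower bound exists

Answer: NO MEET EXISTS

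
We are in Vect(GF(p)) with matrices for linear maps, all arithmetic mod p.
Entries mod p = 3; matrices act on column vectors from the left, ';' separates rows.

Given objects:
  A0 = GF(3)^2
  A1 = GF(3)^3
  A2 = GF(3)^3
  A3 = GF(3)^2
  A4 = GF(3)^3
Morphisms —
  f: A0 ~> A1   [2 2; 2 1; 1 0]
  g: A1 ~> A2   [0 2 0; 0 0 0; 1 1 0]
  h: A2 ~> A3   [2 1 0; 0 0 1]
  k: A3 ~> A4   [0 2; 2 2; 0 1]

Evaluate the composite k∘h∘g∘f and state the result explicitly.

  e0=⟨1,0⟩ f~>⟨2,2,1⟩ g~>⟨1,0,1⟩ h~>⟨2,1⟩ k~>⟨2,0,1⟩
  e1=⟨0,1⟩ f~>⟨2,1,0⟩ g~>⟨2,0,0⟩ h~>⟨1,0⟩ k~>⟨0,2,0⟩
result: [2 0; 0 2; 1 0]

Answer: [2 0; 0 2; 1 0]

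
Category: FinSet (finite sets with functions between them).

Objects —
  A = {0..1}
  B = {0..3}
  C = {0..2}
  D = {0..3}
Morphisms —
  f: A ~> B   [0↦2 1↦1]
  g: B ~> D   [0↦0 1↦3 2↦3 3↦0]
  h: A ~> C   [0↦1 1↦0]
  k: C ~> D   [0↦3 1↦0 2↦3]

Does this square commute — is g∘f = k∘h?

Answer: DOES NOT COMMUTE

Trace:
Path 1 = f;g:
  0 f~>2 g~>3
  1 f~>1 g~>3
  ⟦path⟧₁ = [0↦3 1↦3]
Path 2 = h;k:
  0 h~>1 k~>0
  1 h~>0 k~>3
  ⟦path⟧₂ = [0↦0 1↦3]
Equal? NO — does not commute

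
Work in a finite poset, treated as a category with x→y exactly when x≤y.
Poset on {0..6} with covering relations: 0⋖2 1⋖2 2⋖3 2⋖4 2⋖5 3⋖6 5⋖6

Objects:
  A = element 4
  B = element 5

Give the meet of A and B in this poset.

Answer: A∧B = 2

Work:
Common predecessors of 4,5: {0,1,2}
  0 <= 2
  1 <= 2
  2 <= 2
glb = 2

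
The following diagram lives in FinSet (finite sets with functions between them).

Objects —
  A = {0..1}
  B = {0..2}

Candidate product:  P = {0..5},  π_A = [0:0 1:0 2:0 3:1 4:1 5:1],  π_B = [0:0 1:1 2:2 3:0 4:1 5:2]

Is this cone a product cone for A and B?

Answer: VALID PRODUCT

Derivation:
|A|·|B| = 2·3 = 6;  |P| = 6
Check the pairing map k ↦ (π_A(k), π_B(k)):
  0 : (0,0)
  1 : (0,1)
  2 : (0,2)
  3 : (1,0)
  4 : (1,1)
  5 : (1,2)
distinct pairs in image: 6 / 6 needed
  → bijection onto A×B; projections well-typed.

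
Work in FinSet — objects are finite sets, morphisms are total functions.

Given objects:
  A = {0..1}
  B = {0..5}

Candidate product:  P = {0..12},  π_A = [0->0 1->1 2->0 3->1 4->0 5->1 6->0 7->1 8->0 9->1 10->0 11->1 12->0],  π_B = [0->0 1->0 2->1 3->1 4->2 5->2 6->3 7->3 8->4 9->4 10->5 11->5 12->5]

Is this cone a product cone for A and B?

|A|·|B| = 2·6 = 12;  |P| = 13
  → cardinalities differ; no bijection possible.

Answer: NOT A VALID PRODUCT — |P|=13 ≠ |A|·|B|=12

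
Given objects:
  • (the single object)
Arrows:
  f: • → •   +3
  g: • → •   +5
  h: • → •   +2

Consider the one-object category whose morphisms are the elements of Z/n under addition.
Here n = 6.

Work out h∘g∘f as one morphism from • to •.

  0 +3≡3 +5≡2 +2≡4  (mod 6)
⟦path⟧: +4

Answer: +4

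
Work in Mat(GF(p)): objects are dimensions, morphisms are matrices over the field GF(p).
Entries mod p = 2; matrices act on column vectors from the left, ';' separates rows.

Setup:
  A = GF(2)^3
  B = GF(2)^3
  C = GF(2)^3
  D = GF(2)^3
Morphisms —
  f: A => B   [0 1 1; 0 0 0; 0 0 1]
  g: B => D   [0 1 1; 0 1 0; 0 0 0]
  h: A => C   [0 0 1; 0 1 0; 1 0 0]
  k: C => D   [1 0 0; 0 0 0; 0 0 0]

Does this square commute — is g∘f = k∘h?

1) trace f;g:
  e0=⟨1,0,0⟩ f=>⟨0,0,0⟩ g=>⟨0,0,0⟩
  e1=⟨0,1,0⟩ f=>⟨1,0,0⟩ g=>⟨0,0,0⟩
  e2=⟨0,0,1⟩ f=>⟨1,0,1⟩ g=>⟨1,0,0⟩
  composite₁ = [0 0 1; 0 0 0; 0 0 0]
2) trace h;k:
  e0=⟨1,0,0⟩ h=>⟨0,0,1⟩ k=>⟨0,0,0⟩
  e1=⟨0,1,0⟩ h=>⟨0,1,0⟩ k=>⟨0,0,0⟩
  e2=⟨0,0,1⟩ h=>⟨1,0,0⟩ k=>⟨1,0,0⟩
  composite₂ = [0 0 1; 0 0 0; 0 0 0]
Equal? same morphism ✓

Answer: COMMUTES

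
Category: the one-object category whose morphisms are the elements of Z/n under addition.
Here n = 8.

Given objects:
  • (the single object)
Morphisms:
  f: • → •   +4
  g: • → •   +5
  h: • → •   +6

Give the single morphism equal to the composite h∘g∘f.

  0 +4≡4 +5≡1 +6≡7  (mod 8)
⟦path⟧: +7

Answer: +7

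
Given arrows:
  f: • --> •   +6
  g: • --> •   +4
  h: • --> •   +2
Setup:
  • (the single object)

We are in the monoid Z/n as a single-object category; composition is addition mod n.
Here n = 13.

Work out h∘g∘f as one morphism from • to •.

Answer: +12

Derivation:
  0 +6≡6 +4≡10 +2≡12  (mod 13)
result: +12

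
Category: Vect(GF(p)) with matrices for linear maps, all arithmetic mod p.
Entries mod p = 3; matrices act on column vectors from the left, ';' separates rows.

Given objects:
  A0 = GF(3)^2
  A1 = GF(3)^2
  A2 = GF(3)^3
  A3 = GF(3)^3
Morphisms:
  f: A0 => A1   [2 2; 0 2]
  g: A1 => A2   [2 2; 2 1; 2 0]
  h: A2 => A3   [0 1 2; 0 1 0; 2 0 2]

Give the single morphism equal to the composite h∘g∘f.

Answer: [0 2; 1 0; 1 0]

Derivation:
  e0=(1,0) f=>(2,0) g=>(1,1,1) h=>(0,1,1)
  e1=(0,1) f=>(2,2) g=>(2,0,1) h=>(2,0,0)
composite: [0 2; 1 0; 1 0]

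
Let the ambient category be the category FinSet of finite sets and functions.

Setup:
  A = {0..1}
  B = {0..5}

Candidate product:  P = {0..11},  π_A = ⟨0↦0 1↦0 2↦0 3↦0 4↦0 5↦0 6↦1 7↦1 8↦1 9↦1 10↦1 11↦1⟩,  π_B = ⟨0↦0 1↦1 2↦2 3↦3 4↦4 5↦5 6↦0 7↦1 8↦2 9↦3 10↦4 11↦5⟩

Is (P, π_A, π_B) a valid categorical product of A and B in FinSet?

|A|·|B| = 2·6 = 12;  |P| = 12
Check the pairing map k ↦ (π_A(k), π_B(k)):
  0 ↦ (0,0)
  1 ↦ (0,1)
  2 ↦ (0,2)
  3 ↦ (0,3)
  4 ↦ (0,4)
  5 ↦ (0,5)
  6 ↦ (1,0)
  7 ↦ (1,1)
  8 ↦ (1,2)
  9 ↦ (1,3)
  10 ↦ (1,4)
  11 ↦ (1,5)
distinct pairs in image: 12 / 12 needed
  → bijection onto A×B; projections well-typed.

Answer: VALID PRODUCT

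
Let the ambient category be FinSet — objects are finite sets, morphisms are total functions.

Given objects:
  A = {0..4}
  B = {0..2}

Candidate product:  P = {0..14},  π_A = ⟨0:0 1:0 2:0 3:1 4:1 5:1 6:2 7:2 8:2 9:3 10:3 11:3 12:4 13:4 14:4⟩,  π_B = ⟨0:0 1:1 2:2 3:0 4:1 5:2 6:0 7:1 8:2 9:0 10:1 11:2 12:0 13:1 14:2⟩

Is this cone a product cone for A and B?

|A|·|B| = 5·3 = 15;  |P| = 15
Check the pairing map k ↦ (π_A(k), π_B(k)):
  0 : (0,0)
  1 : (0,1)
  2 : (0,2)
  3 : (1,0)
  4 : (1,1)
  5 : (1,2)
  6 : (2,0)
  7 : (2,1)
  8 : (2,2)
  9 : (3,0)
  10 : (3,1)
  11 : (3,2)
  12 : (4,0)
  13 : (4,1)
  14 : (4,2)
distinct pairs in image: 15 / 15 needed
  → bijection onto A×B; projections well-typed.

Answer: VALID PRODUCT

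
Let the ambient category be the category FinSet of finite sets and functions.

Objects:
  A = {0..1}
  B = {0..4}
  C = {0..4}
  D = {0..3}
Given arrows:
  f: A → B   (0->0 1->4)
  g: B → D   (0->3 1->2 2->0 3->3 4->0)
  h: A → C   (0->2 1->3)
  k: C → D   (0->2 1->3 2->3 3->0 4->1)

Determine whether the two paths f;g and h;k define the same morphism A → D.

Along f;g (path 1):
  0 f→0 g→3
  1 f→4 g→0
  composite₁ = (0->3 1->0)
Along h;k (path 2):
  0 h→2 k→3
  1 h→3 k→0
  composite₂ = (0->3 1->0)
Equal? equal; square commutes

Answer: COMMUTES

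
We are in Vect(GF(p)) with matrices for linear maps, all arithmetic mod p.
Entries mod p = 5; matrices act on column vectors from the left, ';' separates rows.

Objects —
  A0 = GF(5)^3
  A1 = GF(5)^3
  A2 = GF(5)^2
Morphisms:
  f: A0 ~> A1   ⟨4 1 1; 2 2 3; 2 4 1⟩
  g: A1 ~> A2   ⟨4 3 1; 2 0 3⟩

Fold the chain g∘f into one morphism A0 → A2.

Answer: ⟨4 4 4; 4 4 0⟩

Work:
  e0=⟨1,0,0⟩ f~>⟨4,2,2⟩ g~>⟨4,4⟩
  e1=⟨0,1,0⟩ f~>⟨1,2,4⟩ g~>⟨4,4⟩
  e2=⟨0,0,1⟩ f~>⟨1,3,1⟩ g~>⟨4,0⟩
composite: ⟨4 4 4; 4 4 0⟩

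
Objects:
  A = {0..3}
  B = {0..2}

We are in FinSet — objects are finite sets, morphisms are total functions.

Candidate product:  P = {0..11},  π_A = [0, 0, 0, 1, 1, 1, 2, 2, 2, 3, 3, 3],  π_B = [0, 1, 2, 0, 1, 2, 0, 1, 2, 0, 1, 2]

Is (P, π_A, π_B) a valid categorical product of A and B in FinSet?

Answer: VALID PRODUCT

Work:
|A|·|B| = 4·3 = 12;  |P| = 12
Check the pairing map k ↦ (π_A(k), π_B(k)):
  0 -> (0,0)
  1 -> (0,1)
  2 -> (0,2)
  3 -> (1,0)
  4 -> (1,1)
  5 -> (1,2)
  6 -> (2,0)
  7 -> (2,1)
  8 -> (2,2)
  9 -> (3,0)
  10 -> (3,1)
  11 -> (3,2)
distinct pairs in image: 12 / 12 needed
  → bijection onto A×B; projections well-typed.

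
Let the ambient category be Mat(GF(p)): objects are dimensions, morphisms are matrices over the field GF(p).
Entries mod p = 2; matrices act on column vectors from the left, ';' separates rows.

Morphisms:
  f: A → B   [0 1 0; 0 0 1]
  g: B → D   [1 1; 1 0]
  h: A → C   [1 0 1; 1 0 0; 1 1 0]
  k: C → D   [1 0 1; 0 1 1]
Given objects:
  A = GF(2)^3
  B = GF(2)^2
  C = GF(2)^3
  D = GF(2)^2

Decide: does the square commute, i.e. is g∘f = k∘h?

1) trace f;g:
  e0=⟨1,0,0⟩ f→⟨0,0⟩ g→⟨0,0⟩
  e1=⟨0,1,0⟩ f→⟨1,0⟩ g→⟨1,1⟩
  e2=⟨0,0,1⟩ f→⟨0,1⟩ g→⟨1,0⟩
  ⟦path⟧₁ = [0 1 1; 0 1 0]
2) trace h;k:
  e0=⟨1,0,0⟩ h→⟨1,1,1⟩ k→⟨0,0⟩
  e1=⟨0,1,0⟩ h→⟨0,0,1⟩ k→⟨1,1⟩
  e2=⟨0,0,1⟩ h→⟨1,0,0⟩ k→⟨1,0⟩
  ⟦path⟧₂ = [0 1 1; 0 1 0]
Equal? same morphism ✓

Answer: COMMUTES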